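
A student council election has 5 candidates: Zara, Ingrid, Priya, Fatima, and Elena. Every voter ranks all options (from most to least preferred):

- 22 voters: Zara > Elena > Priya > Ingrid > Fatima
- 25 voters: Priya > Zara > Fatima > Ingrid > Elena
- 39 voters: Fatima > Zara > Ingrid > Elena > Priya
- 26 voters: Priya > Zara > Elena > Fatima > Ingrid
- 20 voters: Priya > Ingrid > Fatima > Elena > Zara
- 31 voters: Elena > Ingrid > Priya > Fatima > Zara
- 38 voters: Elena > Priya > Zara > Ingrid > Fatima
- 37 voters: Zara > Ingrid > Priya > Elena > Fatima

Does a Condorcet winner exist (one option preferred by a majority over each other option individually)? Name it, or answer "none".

Checking pairwise contests:
Priya beats Zara 140–98.
Zara beats Ingrid 187–51.
Elena beats Priya 130–108.
Zara beats Fatima 148–90.
Zara beats Elena 149–89.
Every option loses at least one head-to-head, so there is no Condorcet winner.

none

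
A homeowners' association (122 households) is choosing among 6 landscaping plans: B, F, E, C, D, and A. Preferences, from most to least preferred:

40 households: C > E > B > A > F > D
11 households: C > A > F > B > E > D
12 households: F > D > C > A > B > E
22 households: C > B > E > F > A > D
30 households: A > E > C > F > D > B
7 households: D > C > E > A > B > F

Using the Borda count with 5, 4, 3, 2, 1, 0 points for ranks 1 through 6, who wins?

B: 40·3 + 11·2 + 12·1 + 22·4 + 30·0 + 7·1 = 249
F: 40·1 + 11·3 + 12·5 + 22·2 + 30·2 + 7·0 = 237
E: 40·4 + 11·1 + 12·0 + 22·3 + 30·4 + 7·3 = 378
C: 40·5 + 11·5 + 12·3 + 22·5 + 30·3 + 7·4 = 519
D: 40·0 + 11·0 + 12·4 + 22·0 + 30·1 + 7·5 = 113
A: 40·2 + 11·4 + 12·2 + 22·1 + 30·5 + 7·2 = 334
C has the highest Borda score (519).

C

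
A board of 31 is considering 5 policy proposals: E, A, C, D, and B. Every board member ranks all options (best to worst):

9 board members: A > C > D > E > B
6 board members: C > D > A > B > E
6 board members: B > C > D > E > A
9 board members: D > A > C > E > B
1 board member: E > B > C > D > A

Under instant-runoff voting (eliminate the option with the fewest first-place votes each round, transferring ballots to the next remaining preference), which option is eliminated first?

E

Round 1: E 1, A 9, C 6, D 9, B 6. Eliminate E.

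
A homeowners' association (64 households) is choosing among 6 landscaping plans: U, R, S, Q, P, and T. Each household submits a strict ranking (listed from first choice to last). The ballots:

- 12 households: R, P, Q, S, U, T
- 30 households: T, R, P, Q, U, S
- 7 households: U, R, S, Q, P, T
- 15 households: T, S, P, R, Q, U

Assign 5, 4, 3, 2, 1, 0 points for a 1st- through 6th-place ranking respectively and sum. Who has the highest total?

R

U: 12·1 + 30·1 + 7·5 + 15·0 = 77
R: 12·5 + 30·4 + 7·4 + 15·2 = 238
S: 12·2 + 30·0 + 7·3 + 15·4 = 105
Q: 12·3 + 30·2 + 7·2 + 15·1 = 125
P: 12·4 + 30·3 + 7·1 + 15·3 = 190
T: 12·0 + 30·5 + 7·0 + 15·5 = 225
R has the highest Borda score (238).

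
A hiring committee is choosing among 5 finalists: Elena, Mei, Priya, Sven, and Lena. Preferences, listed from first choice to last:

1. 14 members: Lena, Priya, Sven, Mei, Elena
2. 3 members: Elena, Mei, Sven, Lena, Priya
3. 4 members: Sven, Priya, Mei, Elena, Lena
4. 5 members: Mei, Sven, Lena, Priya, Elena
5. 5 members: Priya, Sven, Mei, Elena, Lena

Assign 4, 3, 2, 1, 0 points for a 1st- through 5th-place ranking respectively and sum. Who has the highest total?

Elena: 14·0 + 3·4 + 4·1 + 5·0 + 5·1 = 21
Mei: 14·1 + 3·3 + 4·2 + 5·4 + 5·2 = 61
Priya: 14·3 + 3·0 + 4·3 + 5·1 + 5·4 = 79
Sven: 14·2 + 3·2 + 4·4 + 5·3 + 5·3 = 80
Lena: 14·4 + 3·1 + 4·0 + 5·2 + 5·0 = 69
Sven has the highest Borda score (80).

Sven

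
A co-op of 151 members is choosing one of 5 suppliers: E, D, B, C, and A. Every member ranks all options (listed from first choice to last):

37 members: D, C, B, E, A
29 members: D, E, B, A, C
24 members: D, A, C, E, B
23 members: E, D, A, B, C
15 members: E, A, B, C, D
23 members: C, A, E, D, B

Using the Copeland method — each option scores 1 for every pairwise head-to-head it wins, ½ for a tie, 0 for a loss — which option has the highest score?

D

E: beats B and A; loses to D and C → score 2.
D: beats E, B, C, and A → score 4.
B: loses to E, D, C, and A → score 0.
C: beats E and B; loses to D and A → score 2.
A: beats B and C; loses to E and D → score 2.
D has the best pairwise record.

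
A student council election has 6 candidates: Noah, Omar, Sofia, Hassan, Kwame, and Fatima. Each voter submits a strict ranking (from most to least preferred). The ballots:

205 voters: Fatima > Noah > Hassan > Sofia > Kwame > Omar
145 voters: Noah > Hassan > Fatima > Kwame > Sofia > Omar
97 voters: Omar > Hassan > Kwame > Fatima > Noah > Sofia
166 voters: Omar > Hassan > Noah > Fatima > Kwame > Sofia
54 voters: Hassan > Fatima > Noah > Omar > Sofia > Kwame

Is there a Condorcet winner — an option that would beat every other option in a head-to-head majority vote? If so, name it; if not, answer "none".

Checking pairwise contests:
Fatima beats Noah 356–311.
Noah beats Omar 404–263.
Noah beats Sofia 667–0.
Noah beats Hassan 350–317.
Noah beats Kwame 570–97.
Hassan beats Fatima 462–205.
Every option loses at least one head-to-head, so there is no Condorcet winner.

none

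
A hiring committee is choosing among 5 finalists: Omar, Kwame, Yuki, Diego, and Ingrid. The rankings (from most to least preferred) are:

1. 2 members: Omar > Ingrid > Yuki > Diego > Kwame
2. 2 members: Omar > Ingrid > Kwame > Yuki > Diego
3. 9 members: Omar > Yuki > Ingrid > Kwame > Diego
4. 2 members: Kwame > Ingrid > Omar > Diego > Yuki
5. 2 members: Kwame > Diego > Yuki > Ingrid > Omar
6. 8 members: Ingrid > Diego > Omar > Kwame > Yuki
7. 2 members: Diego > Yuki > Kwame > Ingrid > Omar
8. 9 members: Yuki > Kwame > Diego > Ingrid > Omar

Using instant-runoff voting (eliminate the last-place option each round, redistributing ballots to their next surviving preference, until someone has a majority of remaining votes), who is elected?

Omar

Round 1: Omar 13, Kwame 4, Yuki 9, Diego 2, Ingrid 8. Eliminate Diego.
Round 2: Omar 13, Kwame 4, Yuki 11, Ingrid 8. Eliminate Kwame.
Round 3: Omar 13, Yuki 13, Ingrid 10. Eliminate Ingrid.
Round 4: Omar 23, Yuki 13. Omar has a majority.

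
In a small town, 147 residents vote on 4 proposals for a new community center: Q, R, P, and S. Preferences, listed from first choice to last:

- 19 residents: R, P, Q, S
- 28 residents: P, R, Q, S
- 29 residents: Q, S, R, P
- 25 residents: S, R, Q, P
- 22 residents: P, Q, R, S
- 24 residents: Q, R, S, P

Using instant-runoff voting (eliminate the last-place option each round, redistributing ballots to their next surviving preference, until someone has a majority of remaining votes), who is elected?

Q

Round 1: Q 53, R 19, P 50, S 25. Eliminate R.
Round 2: Q 53, P 69, S 25. Eliminate S.
Round 3: Q 78, P 69. Q has a majority.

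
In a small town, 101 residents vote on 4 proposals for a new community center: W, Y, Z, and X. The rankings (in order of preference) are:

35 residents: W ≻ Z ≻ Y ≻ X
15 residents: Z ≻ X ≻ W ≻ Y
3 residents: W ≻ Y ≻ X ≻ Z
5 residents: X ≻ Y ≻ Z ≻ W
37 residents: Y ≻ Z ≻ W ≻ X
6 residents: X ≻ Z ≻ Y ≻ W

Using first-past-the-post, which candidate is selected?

W

First-place votes: W 38, Y 37, Z 15, X 11.
W has the most first-place votes.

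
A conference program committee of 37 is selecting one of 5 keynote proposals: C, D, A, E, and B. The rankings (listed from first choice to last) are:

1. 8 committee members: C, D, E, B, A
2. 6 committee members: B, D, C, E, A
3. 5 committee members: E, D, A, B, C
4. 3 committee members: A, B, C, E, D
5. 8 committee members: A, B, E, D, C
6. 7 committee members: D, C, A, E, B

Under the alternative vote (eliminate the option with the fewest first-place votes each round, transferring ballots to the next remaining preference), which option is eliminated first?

E

Round 1: C 8, D 7, A 11, E 5, B 6. Eliminate E.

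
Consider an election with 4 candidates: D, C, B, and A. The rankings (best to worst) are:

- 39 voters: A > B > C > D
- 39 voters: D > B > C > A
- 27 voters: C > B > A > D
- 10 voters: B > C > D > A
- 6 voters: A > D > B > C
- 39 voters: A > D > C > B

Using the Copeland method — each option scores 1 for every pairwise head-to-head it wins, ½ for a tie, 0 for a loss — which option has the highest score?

D: beats C and B; loses to A → score 2.
C: loses to D, B, and A → score 0.
B: beats C; loses to D and A → score 1.
A: beats D, C, and B → score 3.
A has the best pairwise record.

A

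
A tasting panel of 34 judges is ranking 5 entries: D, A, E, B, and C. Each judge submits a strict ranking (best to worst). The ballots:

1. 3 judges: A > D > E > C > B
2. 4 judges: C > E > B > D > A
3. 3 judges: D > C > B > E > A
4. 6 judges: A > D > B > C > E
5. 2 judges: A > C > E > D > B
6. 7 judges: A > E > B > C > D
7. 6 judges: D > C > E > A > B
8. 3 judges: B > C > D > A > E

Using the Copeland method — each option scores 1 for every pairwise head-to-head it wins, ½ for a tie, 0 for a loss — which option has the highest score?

A

D: beats E, B, and C; loses to A → score 3.
A: beats D, E, B, and C → score 4.
E: beats B; loses to D, A, and C → score 1.
B: loses to D, A, E, and C → score 0.
C: beats E and B; loses to D and A → score 2.
A has the best pairwise record.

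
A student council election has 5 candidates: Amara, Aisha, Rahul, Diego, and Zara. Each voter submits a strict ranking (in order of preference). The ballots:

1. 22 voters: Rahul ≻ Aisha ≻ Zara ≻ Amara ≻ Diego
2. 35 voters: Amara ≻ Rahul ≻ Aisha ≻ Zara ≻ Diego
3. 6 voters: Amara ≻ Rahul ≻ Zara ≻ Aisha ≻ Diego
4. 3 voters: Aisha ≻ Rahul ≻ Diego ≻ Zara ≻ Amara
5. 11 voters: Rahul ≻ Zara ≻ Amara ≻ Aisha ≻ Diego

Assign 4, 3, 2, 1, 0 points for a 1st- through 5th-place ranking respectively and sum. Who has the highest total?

Amara: 22·1 + 35·4 + 6·4 + 3·0 + 11·2 = 208
Aisha: 22·3 + 35·2 + 6·1 + 3·4 + 11·1 = 165
Rahul: 22·4 + 35·3 + 6·3 + 3·3 + 11·4 = 264
Diego: 22·0 + 35·0 + 6·0 + 3·2 + 11·0 = 6
Zara: 22·2 + 35·1 + 6·2 + 3·1 + 11·3 = 127
Rahul has the highest Borda score (264).

Rahul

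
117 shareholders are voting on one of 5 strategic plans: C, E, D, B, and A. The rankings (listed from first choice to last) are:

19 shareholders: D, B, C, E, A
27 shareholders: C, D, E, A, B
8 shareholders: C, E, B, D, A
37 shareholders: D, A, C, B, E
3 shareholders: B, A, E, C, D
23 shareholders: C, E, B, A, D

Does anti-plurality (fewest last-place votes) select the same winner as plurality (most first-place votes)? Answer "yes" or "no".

yes

Anti-plurality — last-place votes: C 0, E 37, D 26, B 27, A 27. Winner: C.
Plurality — first-place votes: C 58, E 0, D 56, B 3, A 0. Winner: C.
The two methods agree.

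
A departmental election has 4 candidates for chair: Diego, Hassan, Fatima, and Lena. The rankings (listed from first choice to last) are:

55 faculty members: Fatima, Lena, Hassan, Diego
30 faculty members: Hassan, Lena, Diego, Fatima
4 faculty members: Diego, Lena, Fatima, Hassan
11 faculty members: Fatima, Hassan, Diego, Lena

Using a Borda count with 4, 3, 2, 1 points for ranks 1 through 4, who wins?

Diego: 55·1 + 30·2 + 4·4 + 11·2 = 153
Hassan: 55·2 + 30·4 + 4·1 + 11·3 = 267
Fatima: 55·4 + 30·1 + 4·2 + 11·4 = 302
Lena: 55·3 + 30·3 + 4·3 + 11·1 = 278
Fatima has the highest Borda score (302).

Fatima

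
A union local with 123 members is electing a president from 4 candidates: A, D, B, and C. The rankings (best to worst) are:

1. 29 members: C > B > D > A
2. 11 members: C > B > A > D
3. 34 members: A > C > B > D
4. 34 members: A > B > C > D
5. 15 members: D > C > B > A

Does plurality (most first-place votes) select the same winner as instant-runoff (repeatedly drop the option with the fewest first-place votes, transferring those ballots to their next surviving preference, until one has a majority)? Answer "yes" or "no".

yes

Plurality — first-place votes: A 68, D 15, B 0, C 40. Winner: A.
Instant-runoff — R1 A 68, D 15, B 0, C 40 (A winner). Winner: A.
The two methods agree.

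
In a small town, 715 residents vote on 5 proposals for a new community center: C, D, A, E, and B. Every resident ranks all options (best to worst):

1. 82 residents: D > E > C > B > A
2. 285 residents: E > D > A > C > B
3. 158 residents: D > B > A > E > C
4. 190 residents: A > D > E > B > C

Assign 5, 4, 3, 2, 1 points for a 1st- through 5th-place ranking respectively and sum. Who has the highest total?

D

C: 82·3 + 285·2 + 158·1 + 190·1 = 1164
D: 82·5 + 285·4 + 158·5 + 190·4 = 3100
A: 82·1 + 285·3 + 158·3 + 190·5 = 2361
E: 82·4 + 285·5 + 158·2 + 190·3 = 2639
B: 82·2 + 285·1 + 158·4 + 190·2 = 1461
D has the highest Borda score (3100).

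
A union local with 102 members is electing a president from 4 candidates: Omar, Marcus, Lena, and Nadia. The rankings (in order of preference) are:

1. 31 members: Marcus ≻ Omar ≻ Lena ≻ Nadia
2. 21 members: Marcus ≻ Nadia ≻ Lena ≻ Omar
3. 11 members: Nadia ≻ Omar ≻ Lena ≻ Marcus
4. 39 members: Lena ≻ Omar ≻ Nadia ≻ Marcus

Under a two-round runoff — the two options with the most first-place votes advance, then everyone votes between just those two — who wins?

Marcus

Round 1 first-place votes: Omar 0, Marcus 52, Lena 39, Nadia 11.
Marcus and Lena advance.
Runoff: Marcus is preferred to Lena by 52 voters; Lena by 50.
Marcus wins the runoff.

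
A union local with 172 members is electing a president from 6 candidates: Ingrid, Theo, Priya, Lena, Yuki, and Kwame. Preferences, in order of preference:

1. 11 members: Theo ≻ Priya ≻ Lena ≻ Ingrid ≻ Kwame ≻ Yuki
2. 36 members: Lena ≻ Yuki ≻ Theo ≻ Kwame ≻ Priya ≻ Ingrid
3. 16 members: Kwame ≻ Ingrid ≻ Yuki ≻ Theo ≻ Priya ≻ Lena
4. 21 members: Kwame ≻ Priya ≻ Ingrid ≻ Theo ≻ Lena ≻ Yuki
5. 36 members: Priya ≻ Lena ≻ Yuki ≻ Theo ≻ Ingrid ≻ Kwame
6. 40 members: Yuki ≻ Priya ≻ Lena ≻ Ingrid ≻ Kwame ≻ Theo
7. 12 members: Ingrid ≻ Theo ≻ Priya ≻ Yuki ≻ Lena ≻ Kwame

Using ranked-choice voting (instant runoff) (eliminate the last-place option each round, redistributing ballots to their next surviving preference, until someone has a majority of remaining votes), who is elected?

Round 1: Ingrid 12, Theo 11, Priya 36, Lena 36, Yuki 40, Kwame 37. Eliminate Theo.
Round 2: Ingrid 12, Priya 47, Lena 36, Yuki 40, Kwame 37. Eliminate Ingrid.
Round 3: Priya 59, Lena 36, Yuki 40, Kwame 37. Eliminate Lena.
Round 4: Priya 59, Yuki 76, Kwame 37. Eliminate Kwame.
Round 5: Priya 80, Yuki 92. Yuki has a majority.

Yuki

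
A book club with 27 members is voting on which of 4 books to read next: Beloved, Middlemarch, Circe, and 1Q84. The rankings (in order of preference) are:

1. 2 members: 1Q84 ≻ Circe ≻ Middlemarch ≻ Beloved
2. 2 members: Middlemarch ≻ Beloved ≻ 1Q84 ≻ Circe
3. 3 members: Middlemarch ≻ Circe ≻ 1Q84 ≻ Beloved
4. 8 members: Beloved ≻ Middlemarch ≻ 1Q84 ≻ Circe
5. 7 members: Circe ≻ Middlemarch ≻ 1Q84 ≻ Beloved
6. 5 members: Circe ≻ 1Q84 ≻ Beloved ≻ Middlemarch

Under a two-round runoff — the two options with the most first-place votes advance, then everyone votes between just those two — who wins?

Circe

Round 1 first-place votes: Beloved 8, Middlemarch 5, Circe 12, 1Q84 2.
Circe and Beloved advance.
Runoff: Circe is preferred to Beloved by 17 voters; Beloved by 10.
Circe wins the runoff.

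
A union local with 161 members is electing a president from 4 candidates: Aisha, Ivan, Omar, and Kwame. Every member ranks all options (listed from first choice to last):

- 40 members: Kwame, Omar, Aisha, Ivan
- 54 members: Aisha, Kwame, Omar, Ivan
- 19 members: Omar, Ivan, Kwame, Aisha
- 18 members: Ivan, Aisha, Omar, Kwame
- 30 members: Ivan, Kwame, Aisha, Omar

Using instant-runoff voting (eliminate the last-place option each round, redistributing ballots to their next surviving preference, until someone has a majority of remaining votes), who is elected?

Aisha

Round 1: Aisha 54, Ivan 48, Omar 19, Kwame 40. Eliminate Omar.
Round 2: Aisha 54, Ivan 67, Kwame 40. Eliminate Kwame.
Round 3: Aisha 94, Ivan 67. Aisha has a majority.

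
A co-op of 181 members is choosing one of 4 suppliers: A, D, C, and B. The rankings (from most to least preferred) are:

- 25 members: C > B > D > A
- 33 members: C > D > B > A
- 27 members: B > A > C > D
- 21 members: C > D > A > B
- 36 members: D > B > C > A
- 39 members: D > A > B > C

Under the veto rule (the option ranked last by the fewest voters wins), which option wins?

Last-place votes: A 94, D 27, C 39, B 21.
B is ranked last by the fewest voters, so B wins.

B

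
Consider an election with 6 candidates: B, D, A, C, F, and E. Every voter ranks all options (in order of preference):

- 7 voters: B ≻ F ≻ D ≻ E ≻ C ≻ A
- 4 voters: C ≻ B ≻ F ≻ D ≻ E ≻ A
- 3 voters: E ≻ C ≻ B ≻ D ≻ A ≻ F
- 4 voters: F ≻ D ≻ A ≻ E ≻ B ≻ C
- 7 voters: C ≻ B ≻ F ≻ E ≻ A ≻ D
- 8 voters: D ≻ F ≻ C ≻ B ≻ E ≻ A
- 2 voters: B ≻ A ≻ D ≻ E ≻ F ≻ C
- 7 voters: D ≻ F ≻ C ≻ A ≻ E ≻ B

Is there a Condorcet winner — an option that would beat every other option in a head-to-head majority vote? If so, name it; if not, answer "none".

none

Checking pairwise contests:
C beats B 29–13.
B beats D 23–19.
B beats A 31–11.
D beats C 28–14.
B beats F 23–19.
B beats E 28–14.
Every option loses at least one head-to-head, so there is no Condorcet winner.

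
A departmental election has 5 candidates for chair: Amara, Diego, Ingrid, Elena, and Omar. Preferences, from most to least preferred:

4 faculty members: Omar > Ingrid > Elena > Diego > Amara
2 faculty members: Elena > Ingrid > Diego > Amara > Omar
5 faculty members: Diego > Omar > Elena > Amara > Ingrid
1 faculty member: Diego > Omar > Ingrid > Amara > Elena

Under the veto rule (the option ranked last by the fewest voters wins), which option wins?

Last-place votes: Amara 4, Diego 0, Ingrid 5, Elena 1, Omar 2.
Diego is ranked last by the fewest voters, so Diego wins.

Diego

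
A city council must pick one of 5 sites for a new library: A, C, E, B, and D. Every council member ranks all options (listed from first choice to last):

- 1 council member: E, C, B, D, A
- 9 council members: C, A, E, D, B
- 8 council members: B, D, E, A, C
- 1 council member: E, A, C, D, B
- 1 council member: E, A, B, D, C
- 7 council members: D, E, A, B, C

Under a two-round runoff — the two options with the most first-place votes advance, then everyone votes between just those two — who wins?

Round 1 first-place votes: A 0, C 9, E 3, B 8, D 7.
C and B advance.
Runoff: C is preferred to B by 11 voters; B by 16.
B wins the runoff.

B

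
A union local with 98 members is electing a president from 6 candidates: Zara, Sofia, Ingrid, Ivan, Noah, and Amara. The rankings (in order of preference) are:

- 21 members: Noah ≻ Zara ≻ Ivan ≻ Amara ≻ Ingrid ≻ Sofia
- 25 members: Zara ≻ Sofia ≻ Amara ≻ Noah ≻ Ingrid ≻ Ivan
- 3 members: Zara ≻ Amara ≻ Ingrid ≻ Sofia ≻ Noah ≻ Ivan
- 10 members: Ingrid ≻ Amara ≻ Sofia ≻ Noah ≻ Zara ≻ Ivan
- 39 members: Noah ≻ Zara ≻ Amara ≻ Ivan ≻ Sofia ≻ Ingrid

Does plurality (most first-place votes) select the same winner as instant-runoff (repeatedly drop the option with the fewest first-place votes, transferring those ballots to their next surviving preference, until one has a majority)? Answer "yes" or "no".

Plurality — first-place votes: Zara 28, Sofia 0, Ingrid 10, Ivan 0, Noah 60, Amara 0. Winner: Noah.
Instant-runoff — R1 Zara 28, Sofia 0, Ingrid 10, Ivan 0, Noah 60, Amara 0 (Noah winner). Winner: Noah.
The two methods agree.

yes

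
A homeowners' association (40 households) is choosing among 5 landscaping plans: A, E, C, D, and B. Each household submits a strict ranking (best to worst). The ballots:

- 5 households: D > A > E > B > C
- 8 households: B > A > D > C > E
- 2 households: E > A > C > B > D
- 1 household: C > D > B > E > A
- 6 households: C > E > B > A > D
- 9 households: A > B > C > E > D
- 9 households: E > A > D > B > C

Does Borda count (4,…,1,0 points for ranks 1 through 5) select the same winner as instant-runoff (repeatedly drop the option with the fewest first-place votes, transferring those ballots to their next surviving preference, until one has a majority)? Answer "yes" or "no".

yes

Borda — scores: A 114, E 82, C 58, D 57, B 89. Winner: A.
Instant-runoff — R1 A 9, E 11, C 7, D 5, B 8 (D out); R2 A 14, E 11, C 7, B 8 (C out); R3 A 14, E 17, B 9 (B out); R4 A 22, E 18 (A winner). Winner: A.
The two methods agree.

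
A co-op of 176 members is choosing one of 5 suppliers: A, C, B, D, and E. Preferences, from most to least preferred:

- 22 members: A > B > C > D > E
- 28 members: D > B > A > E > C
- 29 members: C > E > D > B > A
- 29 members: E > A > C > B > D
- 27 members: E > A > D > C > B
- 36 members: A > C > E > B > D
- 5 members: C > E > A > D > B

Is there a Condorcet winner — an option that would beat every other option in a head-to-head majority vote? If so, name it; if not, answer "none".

none

Checking pairwise contests:
E beats A 90–86.
A beats C 142–34.
A beats B 119–57.
A beats D 119–57.
C beats E 92–84.
Every option loses at least one head-to-head, so there is no Condorcet winner.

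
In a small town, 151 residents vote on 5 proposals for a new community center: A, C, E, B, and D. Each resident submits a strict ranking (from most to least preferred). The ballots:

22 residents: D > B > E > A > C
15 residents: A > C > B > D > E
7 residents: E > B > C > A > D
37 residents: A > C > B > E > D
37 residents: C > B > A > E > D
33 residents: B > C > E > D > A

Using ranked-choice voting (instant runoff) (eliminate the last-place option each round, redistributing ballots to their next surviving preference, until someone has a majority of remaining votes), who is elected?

Round 1: A 52, C 37, E 7, B 33, D 22. Eliminate E.
Round 2: A 52, C 37, B 40, D 22. Eliminate D.
Round 3: A 52, C 37, B 62. Eliminate C.
Round 4: A 52, B 99. B has a majority.

B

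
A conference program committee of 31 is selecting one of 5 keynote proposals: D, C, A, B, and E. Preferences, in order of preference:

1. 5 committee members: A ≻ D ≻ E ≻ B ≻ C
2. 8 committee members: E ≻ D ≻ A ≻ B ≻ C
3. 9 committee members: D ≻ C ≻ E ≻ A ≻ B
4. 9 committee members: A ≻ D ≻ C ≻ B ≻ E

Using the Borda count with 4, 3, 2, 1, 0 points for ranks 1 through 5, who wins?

D

D: 5·3 + 8·3 + 9·4 + 9·3 = 102
C: 5·0 + 8·0 + 9·3 + 9·2 = 45
A: 5·4 + 8·2 + 9·1 + 9·4 = 81
B: 5·1 + 8·1 + 9·0 + 9·1 = 22
E: 5·2 + 8·4 + 9·2 + 9·0 = 60
D has the highest Borda score (102).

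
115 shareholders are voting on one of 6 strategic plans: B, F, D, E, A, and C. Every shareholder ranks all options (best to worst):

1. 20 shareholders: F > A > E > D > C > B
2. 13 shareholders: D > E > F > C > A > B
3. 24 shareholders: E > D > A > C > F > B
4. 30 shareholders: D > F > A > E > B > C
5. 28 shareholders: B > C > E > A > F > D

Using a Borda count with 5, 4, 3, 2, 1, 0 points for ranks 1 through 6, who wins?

B: 20·0 + 13·0 + 24·0 + 30·1 + 28·5 = 170
F: 20·5 + 13·3 + 24·1 + 30·4 + 28·1 = 311
D: 20·2 + 13·5 + 24·4 + 30·5 + 28·0 = 351
E: 20·3 + 13·4 + 24·5 + 30·2 + 28·3 = 376
A: 20·4 + 13·1 + 24·3 + 30·3 + 28·2 = 311
C: 20·1 + 13·2 + 24·2 + 30·0 + 28·4 = 206
E has the highest Borda score (376).

E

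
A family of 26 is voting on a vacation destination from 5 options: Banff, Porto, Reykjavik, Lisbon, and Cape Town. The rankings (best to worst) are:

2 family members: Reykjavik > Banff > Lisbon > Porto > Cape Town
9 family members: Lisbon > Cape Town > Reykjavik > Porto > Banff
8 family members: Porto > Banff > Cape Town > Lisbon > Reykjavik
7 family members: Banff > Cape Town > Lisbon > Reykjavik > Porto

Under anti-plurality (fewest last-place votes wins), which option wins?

Lisbon

Last-place votes: Banff 9, Porto 7, Reykjavik 8, Lisbon 0, Cape Town 2.
Lisbon is ranked last by the fewest voters, so Lisbon wins.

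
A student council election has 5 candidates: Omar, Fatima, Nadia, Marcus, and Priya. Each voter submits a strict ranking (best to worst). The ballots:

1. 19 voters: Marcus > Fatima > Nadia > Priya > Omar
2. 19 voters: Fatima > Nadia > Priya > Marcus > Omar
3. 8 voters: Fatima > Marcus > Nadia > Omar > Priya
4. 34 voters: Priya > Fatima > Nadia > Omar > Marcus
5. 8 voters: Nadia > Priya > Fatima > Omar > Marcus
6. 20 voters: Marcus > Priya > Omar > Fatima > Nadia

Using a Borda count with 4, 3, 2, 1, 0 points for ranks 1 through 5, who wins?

Omar: 19·0 + 19·0 + 8·1 + 34·1 + 8·1 + 20·2 = 90
Fatima: 19·3 + 19·4 + 8·4 + 34·3 + 8·2 + 20·1 = 303
Nadia: 19·2 + 19·3 + 8·2 + 34·2 + 8·4 + 20·0 = 211
Marcus: 19·4 + 19·1 + 8·3 + 34·0 + 8·0 + 20·4 = 199
Priya: 19·1 + 19·2 + 8·0 + 34·4 + 8·3 + 20·3 = 277
Fatima has the highest Borda score (303).

Fatima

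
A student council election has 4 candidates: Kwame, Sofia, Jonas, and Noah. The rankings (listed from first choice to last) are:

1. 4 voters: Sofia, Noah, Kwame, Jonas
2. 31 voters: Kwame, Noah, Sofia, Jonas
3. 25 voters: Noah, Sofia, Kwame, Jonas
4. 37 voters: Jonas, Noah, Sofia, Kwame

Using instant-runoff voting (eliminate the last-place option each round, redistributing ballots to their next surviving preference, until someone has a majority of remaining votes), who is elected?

Round 1: Kwame 31, Sofia 4, Jonas 37, Noah 25. Eliminate Sofia.
Round 2: Kwame 31, Jonas 37, Noah 29. Eliminate Noah.
Round 3: Kwame 60, Jonas 37. Kwame has a majority.

Kwame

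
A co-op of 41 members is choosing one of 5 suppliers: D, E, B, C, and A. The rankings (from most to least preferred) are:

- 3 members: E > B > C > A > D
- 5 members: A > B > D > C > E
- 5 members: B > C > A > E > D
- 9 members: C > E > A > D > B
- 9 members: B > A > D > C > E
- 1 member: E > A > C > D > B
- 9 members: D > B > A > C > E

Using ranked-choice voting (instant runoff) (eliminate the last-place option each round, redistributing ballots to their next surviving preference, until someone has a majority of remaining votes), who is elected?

Round 1: D 9, E 4, B 14, C 9, A 5. Eliminate E.
Round 2: D 9, B 17, C 9, A 6. Eliminate A.
Round 3: D 9, B 22, C 10. B has a majority.

B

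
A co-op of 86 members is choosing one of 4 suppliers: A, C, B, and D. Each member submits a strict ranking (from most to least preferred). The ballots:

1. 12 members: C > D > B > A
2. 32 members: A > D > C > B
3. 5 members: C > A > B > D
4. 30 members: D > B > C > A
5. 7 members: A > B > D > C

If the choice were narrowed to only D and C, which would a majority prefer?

D

Voters preferring D to C: 69; preferring C to D: 17.
D wins the head-to-head.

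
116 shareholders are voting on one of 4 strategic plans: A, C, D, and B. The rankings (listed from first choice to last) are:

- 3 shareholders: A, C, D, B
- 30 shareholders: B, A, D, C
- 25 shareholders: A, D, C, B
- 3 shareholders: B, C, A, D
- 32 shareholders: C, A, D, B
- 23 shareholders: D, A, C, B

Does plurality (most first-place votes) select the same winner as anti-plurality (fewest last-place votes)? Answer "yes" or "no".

Plurality — first-place votes: A 28, C 32, D 23, B 33. Winner: B.
Anti-plurality — last-place votes: A 0, C 30, D 3, B 83. Winner: A.
The two methods disagree.

no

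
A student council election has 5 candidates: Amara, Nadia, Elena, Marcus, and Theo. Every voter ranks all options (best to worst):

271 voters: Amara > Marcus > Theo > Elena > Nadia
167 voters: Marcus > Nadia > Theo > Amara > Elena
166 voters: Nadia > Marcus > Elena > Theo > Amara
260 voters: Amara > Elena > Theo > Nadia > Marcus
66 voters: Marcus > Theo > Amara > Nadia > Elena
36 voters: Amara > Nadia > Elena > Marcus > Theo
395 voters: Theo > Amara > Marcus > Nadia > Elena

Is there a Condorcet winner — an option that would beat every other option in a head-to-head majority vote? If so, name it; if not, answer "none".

none

Checking pairwise contests:
Theo beats Amara 794–567.
Amara beats Nadia 1028–333.
Amara beats Elena 1195–166.
Amara beats Marcus 962–399.
Marcus beats Theo 706–655.
Every option loses at least one head-to-head, so there is no Condorcet winner.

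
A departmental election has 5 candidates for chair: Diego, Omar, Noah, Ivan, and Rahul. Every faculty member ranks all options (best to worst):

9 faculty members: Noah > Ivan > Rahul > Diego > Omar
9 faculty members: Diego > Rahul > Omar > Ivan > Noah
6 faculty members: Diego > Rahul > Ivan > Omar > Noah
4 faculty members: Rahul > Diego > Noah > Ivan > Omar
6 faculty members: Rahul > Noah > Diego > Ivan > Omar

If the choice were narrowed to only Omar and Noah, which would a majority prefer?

Noah

Voters preferring Omar to Noah: 15; preferring Noah to Omar: 19.
Noah wins the head-to-head.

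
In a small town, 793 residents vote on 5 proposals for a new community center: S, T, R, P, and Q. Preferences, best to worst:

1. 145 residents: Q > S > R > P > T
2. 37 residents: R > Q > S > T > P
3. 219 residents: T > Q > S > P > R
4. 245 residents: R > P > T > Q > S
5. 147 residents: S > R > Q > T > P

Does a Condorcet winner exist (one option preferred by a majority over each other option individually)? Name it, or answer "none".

none

Checking pairwise contests:
T beats S 464–329.
R beats T 574–219.
S beats R 511–282.
S beats P 548–245.
T beats Q 464–329.
Every option loses at least one head-to-head, so there is no Condorcet winner.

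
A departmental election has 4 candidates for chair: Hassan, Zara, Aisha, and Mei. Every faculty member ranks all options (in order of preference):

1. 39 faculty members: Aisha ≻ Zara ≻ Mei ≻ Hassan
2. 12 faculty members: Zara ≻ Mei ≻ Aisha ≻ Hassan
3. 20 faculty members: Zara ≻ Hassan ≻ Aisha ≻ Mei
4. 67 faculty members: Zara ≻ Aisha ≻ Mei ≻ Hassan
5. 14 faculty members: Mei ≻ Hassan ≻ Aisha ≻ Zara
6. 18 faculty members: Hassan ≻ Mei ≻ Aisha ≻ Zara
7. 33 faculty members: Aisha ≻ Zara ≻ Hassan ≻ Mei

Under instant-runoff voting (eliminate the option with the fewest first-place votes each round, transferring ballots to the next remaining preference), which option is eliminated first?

Mei

Round 1: Hassan 18, Zara 99, Aisha 72, Mei 14. Eliminate Mei.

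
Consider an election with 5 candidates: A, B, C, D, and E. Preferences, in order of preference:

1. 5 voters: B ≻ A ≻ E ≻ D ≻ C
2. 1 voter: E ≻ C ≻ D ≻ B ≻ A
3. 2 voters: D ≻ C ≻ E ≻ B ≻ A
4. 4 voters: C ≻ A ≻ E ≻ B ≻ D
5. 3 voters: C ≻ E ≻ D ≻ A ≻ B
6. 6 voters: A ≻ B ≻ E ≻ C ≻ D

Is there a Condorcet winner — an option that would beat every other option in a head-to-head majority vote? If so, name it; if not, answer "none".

A

A vs B: 13–8 for A.
A vs C: 11–10 for A.
A vs D: 15–6 for A.
A vs E: 15–6 for A.
A beats every other option head-to-head.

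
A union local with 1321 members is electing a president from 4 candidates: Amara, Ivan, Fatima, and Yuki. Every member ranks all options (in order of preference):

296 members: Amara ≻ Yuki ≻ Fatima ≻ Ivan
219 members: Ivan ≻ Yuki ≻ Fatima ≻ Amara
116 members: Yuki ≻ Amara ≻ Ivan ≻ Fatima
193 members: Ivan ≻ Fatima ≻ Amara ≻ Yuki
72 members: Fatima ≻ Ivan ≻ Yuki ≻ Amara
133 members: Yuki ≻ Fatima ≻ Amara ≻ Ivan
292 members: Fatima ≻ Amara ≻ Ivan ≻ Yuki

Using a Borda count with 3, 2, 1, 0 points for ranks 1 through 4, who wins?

Amara: 296·3 + 219·0 + 116·2 + 193·1 + 72·0 + 133·1 + 292·2 = 2030
Ivan: 296·0 + 219·3 + 116·1 + 193·3 + 72·2 + 133·0 + 292·1 = 1788
Fatima: 296·1 + 219·1 + 116·0 + 193·2 + 72·3 + 133·2 + 292·3 = 2259
Yuki: 296·2 + 219·2 + 116·3 + 193·0 + 72·1 + 133·3 + 292·0 = 1849
Fatima has the highest Borda score (2259).

Fatima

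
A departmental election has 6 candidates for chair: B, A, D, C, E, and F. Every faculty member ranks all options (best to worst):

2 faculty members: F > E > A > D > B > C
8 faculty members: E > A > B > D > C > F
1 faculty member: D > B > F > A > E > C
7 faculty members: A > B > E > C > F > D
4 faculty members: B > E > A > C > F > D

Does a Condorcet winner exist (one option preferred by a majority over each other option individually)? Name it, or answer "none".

Checking pairwise contests:
A beats B 17–5.
E beats A 14–8.
B beats D 19–3.
B beats C 22–0.
B beats E 12–10.
B beats F 20–2.
Every option loses at least one head-to-head, so there is no Condorcet winner.

none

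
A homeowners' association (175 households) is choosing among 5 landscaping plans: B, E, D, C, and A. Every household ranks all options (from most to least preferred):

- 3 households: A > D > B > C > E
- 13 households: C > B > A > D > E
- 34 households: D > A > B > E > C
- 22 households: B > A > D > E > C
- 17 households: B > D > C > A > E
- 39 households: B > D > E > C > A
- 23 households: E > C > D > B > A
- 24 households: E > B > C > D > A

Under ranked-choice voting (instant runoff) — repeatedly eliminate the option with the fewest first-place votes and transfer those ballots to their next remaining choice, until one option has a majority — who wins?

Round 1: B 78, E 47, D 34, C 13, A 3. Eliminate A.
Round 2: B 78, E 47, D 37, C 13. Eliminate C.
Round 3: B 91, E 47, D 37. B has a majority.

B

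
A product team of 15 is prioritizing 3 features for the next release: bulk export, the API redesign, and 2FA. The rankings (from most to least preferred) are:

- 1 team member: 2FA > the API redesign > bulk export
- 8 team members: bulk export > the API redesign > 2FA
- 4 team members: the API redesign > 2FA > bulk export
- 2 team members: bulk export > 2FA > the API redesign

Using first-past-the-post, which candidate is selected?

First-place votes: bulk export 10, the API redesign 4, 2FA 1.
bulk export has the most first-place votes.

bulk export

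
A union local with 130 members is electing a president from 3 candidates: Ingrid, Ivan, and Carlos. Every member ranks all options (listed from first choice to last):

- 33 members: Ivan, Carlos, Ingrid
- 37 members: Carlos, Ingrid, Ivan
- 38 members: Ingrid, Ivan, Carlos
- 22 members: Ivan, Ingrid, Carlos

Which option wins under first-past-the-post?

Ivan

First-place votes: Ingrid 38, Ivan 55, Carlos 37.
Ivan has the most first-place votes.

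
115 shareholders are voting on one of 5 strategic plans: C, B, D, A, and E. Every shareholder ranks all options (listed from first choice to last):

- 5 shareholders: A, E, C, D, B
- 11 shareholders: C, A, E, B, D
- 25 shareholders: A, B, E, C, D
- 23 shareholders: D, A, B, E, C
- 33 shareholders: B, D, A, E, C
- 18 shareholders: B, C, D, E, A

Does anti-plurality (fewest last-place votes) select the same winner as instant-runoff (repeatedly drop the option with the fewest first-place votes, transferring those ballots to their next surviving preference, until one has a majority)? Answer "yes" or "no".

no

Anti-plurality — last-place votes: C 56, B 5, D 36, A 18, E 0. Winner: E.
Instant-runoff — R1 C 11, B 51, D 23, A 30, E 0 (E out); R2 C 11, B 51, D 23, A 30 (C out); R3 B 51, D 23, A 41 (D out); R4 B 51, A 64 (A winner). Winner: A.
The two methods disagree.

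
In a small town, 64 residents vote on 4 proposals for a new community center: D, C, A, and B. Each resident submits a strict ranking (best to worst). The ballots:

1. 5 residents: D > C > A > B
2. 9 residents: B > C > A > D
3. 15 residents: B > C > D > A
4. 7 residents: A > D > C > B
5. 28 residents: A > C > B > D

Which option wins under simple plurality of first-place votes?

A

First-place votes: D 5, C 0, A 35, B 24.
A has the most first-place votes.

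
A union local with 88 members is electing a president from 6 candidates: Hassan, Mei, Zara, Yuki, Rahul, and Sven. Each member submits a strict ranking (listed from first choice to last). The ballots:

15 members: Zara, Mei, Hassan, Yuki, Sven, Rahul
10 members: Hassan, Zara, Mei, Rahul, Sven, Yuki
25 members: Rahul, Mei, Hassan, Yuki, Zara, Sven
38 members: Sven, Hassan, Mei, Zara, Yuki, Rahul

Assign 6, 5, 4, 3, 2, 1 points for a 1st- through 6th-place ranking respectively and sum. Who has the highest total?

Hassan

Hassan: 15·4 + 10·6 + 25·4 + 38·5 = 410
Mei: 15·5 + 10·4 + 25·5 + 38·4 = 392
Zara: 15·6 + 10·5 + 25·2 + 38·3 = 304
Yuki: 15·3 + 10·1 + 25·3 + 38·2 = 206
Rahul: 15·1 + 10·3 + 25·6 + 38·1 = 233
Sven: 15·2 + 10·2 + 25·1 + 38·6 = 303
Hassan has the highest Borda score (410).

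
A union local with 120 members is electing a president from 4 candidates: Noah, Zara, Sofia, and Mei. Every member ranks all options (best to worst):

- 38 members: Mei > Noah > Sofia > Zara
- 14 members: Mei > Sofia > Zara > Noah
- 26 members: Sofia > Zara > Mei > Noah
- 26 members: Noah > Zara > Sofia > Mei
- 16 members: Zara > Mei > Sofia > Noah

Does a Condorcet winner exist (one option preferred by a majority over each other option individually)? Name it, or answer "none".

none

Checking pairwise contests:
Mei beats Noah 94–26.
Noah beats Zara 64–56.
Noah beats Sofia 64–56.
Zara beats Mei 68–52.
Every option loses at least one head-to-head, so there is no Condorcet winner.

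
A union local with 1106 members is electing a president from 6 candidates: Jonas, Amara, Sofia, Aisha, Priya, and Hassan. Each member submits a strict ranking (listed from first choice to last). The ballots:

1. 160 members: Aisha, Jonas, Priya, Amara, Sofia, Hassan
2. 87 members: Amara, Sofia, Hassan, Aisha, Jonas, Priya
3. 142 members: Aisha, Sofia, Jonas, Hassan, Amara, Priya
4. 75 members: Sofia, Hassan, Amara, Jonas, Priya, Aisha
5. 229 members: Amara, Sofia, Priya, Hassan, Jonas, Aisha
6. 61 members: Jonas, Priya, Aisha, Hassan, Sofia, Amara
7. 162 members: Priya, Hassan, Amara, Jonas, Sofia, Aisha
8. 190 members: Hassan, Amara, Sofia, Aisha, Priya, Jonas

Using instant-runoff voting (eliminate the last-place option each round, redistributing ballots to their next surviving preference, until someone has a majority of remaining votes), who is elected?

Round 1: Jonas 61, Amara 316, Sofia 75, Aisha 302, Priya 162, Hassan 190. Eliminate Jonas.
Round 2: Amara 316, Sofia 75, Aisha 302, Priya 223, Hassan 190. Eliminate Sofia.
Round 3: Amara 316, Aisha 302, Priya 223, Hassan 265. Eliminate Priya.
Round 4: Amara 316, Aisha 363, Hassan 427. Eliminate Amara.
Round 5: Aisha 363, Hassan 743. Hassan has a majority.

Hassan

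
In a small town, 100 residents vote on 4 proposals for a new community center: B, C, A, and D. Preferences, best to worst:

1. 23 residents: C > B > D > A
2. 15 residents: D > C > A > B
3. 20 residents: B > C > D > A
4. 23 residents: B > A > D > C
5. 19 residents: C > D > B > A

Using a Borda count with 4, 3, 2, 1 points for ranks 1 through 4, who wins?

B: 23·3 + 15·1 + 20·4 + 23·4 + 19·2 = 294
C: 23·4 + 15·3 + 20·3 + 23·1 + 19·4 = 296
A: 23·1 + 15·2 + 20·1 + 23·3 + 19·1 = 161
D: 23·2 + 15·4 + 20·2 + 23·2 + 19·3 = 249
C has the highest Borda score (296).

C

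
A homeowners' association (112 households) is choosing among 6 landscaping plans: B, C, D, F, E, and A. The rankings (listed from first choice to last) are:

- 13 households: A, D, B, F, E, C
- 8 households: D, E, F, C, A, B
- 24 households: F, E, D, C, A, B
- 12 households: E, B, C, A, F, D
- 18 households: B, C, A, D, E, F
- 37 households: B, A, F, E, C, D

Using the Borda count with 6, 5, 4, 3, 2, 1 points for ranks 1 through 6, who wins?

B

B: 13·4 + 8·1 + 24·1 + 12·5 + 18·6 + 37·6 = 474
C: 13·1 + 8·3 + 24·3 + 12·4 + 18·5 + 37·2 = 321
D: 13·5 + 8·6 + 24·4 + 12·1 + 18·3 + 37·1 = 312
F: 13·3 + 8·4 + 24·6 + 12·2 + 18·1 + 37·4 = 405
E: 13·2 + 8·5 + 24·5 + 12·6 + 18·2 + 37·3 = 405
A: 13·6 + 8·2 + 24·2 + 12·3 + 18·4 + 37·5 = 435
B has the highest Borda score (474).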